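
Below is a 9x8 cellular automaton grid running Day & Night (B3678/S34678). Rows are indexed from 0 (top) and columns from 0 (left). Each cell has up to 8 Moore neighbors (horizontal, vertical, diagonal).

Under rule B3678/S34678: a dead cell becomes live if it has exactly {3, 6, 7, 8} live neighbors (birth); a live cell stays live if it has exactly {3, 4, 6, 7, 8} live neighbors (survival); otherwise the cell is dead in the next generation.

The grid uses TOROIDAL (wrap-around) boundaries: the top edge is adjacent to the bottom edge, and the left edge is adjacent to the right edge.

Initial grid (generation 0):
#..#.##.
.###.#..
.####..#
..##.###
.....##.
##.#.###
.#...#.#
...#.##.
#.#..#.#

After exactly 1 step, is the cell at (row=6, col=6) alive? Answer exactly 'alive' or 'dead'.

Simulating step by step:
Generation 0 (given above): 36 live cells
Generation 1: 38 live cells
#..#.##.
.##.##.#
.###....
####.#.#
.#.#..##
#.#..###
.....###
.##..#..
.#.#.###

Cell (6,6) at generation 1: 1 -> alive

Answer: alive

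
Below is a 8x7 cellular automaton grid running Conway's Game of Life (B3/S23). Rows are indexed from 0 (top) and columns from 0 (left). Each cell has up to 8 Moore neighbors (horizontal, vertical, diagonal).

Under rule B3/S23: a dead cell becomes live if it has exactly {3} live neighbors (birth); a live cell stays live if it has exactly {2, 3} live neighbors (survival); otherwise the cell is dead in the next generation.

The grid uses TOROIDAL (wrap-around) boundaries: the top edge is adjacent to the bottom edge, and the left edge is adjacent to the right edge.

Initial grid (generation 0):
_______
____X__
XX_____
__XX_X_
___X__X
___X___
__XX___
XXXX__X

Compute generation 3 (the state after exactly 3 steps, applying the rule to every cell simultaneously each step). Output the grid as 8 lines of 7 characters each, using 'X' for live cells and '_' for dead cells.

Simulating step by step:
Generation 0 (given above): 16 live cells
Generation 1: 22 live cells
XXXX___
_______
_XXXX__
XXXXX_X
___X___
___XX__
X___X__
XX_X___
Generation 2: 20 live cells
X__X___
X___X__
____XX_
X____X_
XX___X_
___XX__
XXX_X__
___XX_X
Generation 3: 26 live cells
(generation 3 grid is the final answer)

Answer: X__X_XX
___XXXX
____XX_
XX___X_
XX___X_
___XXXX
XXX____
____XXX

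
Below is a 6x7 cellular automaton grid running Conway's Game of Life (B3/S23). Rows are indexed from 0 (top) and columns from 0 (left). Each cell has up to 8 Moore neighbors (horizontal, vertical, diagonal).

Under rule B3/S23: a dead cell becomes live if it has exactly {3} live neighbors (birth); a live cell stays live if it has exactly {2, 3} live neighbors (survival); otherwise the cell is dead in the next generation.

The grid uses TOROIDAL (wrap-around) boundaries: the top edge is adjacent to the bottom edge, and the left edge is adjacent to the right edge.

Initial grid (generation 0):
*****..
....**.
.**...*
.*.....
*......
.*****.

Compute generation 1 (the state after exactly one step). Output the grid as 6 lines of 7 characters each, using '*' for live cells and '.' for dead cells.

Answer: *.....*
....***
***..*.
.**....
*..**..
.....**

Derivation:
Simulating step by step:
Generation 0 (given above): 17 live cells
Generation 1: 16 live cells
(generation 1 grid is the final answer)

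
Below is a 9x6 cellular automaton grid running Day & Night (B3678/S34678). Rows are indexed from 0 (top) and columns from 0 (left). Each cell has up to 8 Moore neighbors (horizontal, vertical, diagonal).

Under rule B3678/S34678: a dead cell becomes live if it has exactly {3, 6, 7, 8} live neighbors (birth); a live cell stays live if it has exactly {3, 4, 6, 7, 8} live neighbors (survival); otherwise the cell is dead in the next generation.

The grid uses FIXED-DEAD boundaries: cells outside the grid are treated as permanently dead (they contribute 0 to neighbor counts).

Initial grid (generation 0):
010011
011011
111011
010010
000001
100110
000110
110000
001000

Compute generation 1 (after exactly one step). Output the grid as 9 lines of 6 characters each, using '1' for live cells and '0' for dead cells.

Simulating step by step:
Generation 0 (given above): 23 live cells
Generation 1: 26 live cells
(generation 1 grid is the final answer)

Answer: 001111
001000
101011
111110
000100
000111
111110
001100
010000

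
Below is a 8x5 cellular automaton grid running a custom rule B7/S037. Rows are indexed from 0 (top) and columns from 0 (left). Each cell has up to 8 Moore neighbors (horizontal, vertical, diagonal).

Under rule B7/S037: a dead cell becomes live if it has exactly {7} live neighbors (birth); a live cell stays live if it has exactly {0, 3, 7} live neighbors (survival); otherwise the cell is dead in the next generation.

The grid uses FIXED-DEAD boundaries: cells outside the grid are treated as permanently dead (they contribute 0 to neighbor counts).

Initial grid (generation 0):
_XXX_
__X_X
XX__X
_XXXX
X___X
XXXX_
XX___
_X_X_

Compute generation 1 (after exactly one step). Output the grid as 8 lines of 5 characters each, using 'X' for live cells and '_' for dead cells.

Answer: __XX_
_____
____X
__X_X
X___X
__X__
_____
___X_

Derivation:
Simulating step by step:
Generation 0 (given above): 22 live cells
Generation 1: 9 live cells
(generation 1 grid is the final answer)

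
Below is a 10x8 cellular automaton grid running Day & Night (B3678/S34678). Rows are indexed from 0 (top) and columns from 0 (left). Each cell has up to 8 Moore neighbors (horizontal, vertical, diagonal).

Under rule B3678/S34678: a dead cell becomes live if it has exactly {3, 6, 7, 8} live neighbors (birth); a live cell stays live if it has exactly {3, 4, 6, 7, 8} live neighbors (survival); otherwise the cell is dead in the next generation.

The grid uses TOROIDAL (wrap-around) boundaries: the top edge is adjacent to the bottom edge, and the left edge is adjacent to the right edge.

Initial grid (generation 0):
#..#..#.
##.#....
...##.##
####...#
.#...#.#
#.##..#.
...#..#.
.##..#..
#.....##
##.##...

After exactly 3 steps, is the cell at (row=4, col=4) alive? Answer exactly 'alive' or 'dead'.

Simulating step by step:
Generation 0 (given above): 34 live cells
Generation 1: 41 live cells
#..#....
#..#.##.
#.###..#
.###.#.#
#.#.#..#
.##.###.
...###.#
#.......
#..###.#
###..###
Generation 2: 33 live cells
#......#
#..#....
#......#
#..#...#
##.##..#
.###..#.
######..
#...#...
..#.##..
.##..##.
Generation 3: 39 live cells
#.#...##
##......
##.....#
#.#.#.#.
.####.##
#####...
#...##.#
...#....
....###.
##.#####

Cell (4,4) at generation 3: 1 -> alive

Answer: alive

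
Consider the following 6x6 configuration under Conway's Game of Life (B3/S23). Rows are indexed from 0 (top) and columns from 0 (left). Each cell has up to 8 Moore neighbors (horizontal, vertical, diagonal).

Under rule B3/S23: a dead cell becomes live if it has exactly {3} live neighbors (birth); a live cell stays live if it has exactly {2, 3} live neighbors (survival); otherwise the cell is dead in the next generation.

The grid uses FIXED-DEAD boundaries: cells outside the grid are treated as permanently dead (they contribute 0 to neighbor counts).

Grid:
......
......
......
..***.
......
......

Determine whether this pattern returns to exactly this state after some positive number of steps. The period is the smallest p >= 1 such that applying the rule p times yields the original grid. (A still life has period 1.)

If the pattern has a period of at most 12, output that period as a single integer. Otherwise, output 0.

Answer: 2

Derivation:
Simulating and comparing each generation to the original:
Gen 0 (original, given above): 3 live cells
Gen 1: 3 live cells, differs from original
Gen 2: 3 live cells, MATCHES original -> period = 2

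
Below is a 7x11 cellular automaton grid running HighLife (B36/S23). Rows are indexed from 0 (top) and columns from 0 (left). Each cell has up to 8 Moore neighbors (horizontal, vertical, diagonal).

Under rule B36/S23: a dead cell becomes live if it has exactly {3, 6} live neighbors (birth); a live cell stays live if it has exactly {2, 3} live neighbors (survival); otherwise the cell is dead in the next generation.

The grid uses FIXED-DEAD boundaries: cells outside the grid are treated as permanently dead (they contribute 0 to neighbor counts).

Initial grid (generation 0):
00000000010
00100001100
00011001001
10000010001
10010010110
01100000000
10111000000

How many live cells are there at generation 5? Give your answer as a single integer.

Answer: 22

Derivation:
Simulating step by step:
Generation 0 (given above): 22 live cells
Generation 1: 24 live cells
00000000100
00010001110
00010011110
00011110101
10100001010
10001000000
00110000000
Generation 2: 20 live cells
00000001110
00000010000
00110000001
00111101001
01000011110
00100000000
00010000000
Generation 3: 23 live cells
00000001100
00000001110
00100110000
01001101001
01001111110
00100001100
00000000000
Generation 4: 17 live cells
00000001010
00000000010
00001100010
01110000010
01111000010
00000100010
00000000000
Generation 5: 22 live cells
00000000100
00000000011
00111000111
01000100111
01001000111
00111000000
00000000000
Population at generation 5: 22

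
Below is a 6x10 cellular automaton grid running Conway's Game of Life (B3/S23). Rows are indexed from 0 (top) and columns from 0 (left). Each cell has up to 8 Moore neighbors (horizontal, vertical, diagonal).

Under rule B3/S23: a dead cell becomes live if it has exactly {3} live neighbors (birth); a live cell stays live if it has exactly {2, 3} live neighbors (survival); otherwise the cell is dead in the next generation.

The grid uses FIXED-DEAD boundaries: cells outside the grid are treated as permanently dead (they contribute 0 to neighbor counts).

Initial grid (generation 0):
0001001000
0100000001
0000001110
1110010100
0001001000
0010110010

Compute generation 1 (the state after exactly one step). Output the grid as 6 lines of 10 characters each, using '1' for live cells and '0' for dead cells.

Answer: 0000000000
0000001010
1010001110
0110010010
0001001100
0001110000

Derivation:
Simulating step by step:
Generation 0 (given above): 18 live cells
Generation 1: 17 live cells
(generation 1 grid is the final answer)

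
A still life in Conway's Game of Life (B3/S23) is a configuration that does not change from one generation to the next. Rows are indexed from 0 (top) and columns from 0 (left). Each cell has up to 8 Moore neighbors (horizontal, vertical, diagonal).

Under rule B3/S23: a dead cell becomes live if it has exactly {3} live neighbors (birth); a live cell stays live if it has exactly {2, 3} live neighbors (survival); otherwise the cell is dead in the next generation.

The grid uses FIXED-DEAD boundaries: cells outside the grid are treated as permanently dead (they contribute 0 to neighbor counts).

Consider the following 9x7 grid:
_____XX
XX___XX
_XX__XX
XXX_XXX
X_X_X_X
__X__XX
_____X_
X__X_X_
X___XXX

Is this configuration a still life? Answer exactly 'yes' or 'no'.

Compute generation 1 and compare to generation 0 (given above):
Generation 1:
_____XX
XXX_X__
___X___
X___X__
X_X_X__
_X_XX_X
_____X_
_______
____XXX
Cell (1,2) differs: gen0=0 vs gen1=1 -> NOT a still life.

Answer: no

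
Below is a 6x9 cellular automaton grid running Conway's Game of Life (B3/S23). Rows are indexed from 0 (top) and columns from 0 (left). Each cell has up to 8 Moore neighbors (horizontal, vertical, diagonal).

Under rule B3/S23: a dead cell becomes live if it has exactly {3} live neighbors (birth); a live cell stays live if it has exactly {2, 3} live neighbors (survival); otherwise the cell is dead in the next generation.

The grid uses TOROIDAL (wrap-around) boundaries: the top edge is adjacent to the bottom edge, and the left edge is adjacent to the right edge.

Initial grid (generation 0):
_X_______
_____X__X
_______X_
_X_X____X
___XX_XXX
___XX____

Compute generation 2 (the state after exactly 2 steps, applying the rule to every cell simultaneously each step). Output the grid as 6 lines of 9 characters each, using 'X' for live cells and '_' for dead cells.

Answer: ____XX___
________X
XX_X___X_
___XXXX__
X________
___X_X_X_

Derivation:
Simulating step by step:
Generation 0 (given above): 14 live cells
Generation 1: 19 live cells
____X____
_________
X______XX
X_XXX_X_X
X____X_XX
__XXXX_X_
Generation 2: 15 live cells
(generation 2 grid is the final answer)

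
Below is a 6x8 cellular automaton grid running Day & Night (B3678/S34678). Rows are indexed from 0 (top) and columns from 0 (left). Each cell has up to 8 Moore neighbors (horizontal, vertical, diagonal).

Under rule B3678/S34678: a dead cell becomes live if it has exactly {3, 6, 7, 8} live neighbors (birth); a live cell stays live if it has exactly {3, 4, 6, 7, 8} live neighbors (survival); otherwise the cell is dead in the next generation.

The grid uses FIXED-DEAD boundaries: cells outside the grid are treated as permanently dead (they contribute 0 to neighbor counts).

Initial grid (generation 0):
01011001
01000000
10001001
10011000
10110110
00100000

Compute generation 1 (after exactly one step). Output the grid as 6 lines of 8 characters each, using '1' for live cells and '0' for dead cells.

Answer: 00100000
10111000
01010000
00111010
00110000
01010000

Derivation:
Simulating step by step:
Generation 0 (given above): 17 live cells
Generation 1: 15 live cells
(generation 1 grid is the final answer)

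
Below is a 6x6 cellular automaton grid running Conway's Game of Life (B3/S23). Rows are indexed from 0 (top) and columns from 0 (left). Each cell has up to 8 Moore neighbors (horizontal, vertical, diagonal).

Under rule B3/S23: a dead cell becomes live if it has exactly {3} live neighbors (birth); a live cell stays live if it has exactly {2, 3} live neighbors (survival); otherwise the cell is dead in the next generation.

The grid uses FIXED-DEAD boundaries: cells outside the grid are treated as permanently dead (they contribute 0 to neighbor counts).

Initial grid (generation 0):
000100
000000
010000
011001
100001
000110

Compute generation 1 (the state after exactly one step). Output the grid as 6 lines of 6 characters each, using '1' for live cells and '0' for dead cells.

Answer: 000000
000000
011000
111000
011101
000010

Derivation:
Simulating step by step:
Generation 0 (given above): 9 live cells
Generation 1: 10 live cells
(generation 1 grid is the final answer)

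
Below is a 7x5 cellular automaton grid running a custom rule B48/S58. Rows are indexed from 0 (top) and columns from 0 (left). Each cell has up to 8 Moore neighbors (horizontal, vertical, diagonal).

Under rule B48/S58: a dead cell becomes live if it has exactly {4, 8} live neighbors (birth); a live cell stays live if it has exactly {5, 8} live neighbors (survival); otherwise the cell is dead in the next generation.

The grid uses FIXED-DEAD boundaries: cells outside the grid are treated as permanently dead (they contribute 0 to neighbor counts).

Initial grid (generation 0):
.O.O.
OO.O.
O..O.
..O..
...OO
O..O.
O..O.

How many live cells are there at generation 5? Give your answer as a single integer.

Answer: 0

Derivation:
Simulating step by step:
Generation 0 (given above): 14 live cells
Generation 1: 5 live cells
..O..
.....
.OO..
...O.
.....
....O
.....
Generation 2: 0 live cells
.....
.....
.....
.....
.....
.....
.....
Generation 3: 0 live cells
.....
.....
.....
.....
.....
.....
.....
Generation 4: 0 live cells
.....
.....
.....
.....
.....
.....
.....
Generation 5: 0 live cells
.....
.....
.....
.....
.....
.....
.....
Population at generation 5: 0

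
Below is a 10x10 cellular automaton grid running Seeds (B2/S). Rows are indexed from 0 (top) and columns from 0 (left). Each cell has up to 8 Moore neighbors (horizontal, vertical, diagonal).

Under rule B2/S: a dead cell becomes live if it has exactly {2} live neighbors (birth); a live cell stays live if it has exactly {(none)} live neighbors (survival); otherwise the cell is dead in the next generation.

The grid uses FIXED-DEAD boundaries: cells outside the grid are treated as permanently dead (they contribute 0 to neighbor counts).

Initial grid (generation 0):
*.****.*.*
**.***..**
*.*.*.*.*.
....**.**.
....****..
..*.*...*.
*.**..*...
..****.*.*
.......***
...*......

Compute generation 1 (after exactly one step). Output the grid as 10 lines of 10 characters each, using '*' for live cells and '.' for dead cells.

Answer: ..........
..........
..........
.*.......*
.........*
..........
.........*
..........
.....*....
.......*.*

Derivation:
Simulating step by step:
Generation 0 (given above): 44 live cells
Generation 1: 7 live cells
(generation 1 grid is the final answer)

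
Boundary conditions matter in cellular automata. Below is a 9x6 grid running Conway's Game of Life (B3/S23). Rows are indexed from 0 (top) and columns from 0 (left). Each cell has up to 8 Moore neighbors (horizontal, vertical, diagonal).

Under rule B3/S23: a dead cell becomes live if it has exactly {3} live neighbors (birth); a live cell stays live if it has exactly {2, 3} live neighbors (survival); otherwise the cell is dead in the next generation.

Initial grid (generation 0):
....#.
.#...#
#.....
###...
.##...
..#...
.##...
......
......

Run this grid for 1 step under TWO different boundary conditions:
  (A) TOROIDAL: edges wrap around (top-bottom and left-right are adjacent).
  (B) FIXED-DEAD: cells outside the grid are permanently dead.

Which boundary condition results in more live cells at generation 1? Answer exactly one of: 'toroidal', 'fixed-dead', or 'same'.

Answer: toroidal

Derivation:
Under TOROIDAL boundary, generation 1:
......
#....#
..#..#
#.#...
#..#..
...#..
.##...
......
......
Population = 11

Under FIXED-DEAD boundary, generation 1:
......
......
#.#...
#.#...
#..#..
...#..
.##...
......
......
Population = 9

Comparison: toroidal=11, fixed-dead=9 -> toroidal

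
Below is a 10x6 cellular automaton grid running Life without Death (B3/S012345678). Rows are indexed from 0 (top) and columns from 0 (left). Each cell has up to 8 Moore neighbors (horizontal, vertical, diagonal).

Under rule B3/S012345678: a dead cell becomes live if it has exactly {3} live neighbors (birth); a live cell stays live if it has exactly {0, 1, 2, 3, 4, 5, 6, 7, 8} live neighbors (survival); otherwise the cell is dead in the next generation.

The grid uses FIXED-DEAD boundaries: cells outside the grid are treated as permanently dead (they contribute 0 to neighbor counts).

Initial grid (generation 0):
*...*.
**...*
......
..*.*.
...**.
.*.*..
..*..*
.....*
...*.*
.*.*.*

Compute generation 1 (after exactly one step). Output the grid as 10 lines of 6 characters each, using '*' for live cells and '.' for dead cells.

Simulating step by step:
Generation 0 (given above): 19 live cells
Generation 1: 24 live cells
(generation 1 grid is the final answer)

Answer: **..*.
**...*
.*....
..*.*.
...**.
.*.*..
..*.**
.....*
..**.*
.***.*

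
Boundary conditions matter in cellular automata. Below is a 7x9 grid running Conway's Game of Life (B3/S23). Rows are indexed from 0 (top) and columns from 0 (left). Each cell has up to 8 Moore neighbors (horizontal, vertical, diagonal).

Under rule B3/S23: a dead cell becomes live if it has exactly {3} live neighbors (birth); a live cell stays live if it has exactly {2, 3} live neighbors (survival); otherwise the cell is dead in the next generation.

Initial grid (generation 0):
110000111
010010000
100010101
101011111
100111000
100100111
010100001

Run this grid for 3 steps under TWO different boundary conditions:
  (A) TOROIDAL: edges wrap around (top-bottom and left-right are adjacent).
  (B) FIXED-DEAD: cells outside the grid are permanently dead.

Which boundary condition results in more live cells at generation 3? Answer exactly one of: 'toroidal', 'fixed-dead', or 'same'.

Under TOROIDAL boundary, generation 3:
011000111
010001100
000001100
000000000
000000000
111000010
010000010
Population = 16

Under FIXED-DEAD boundary, generation 3:
110000110
001001101
110001001
100000111
100000101
100101101
011000101
Population = 28

Comparison: toroidal=16, fixed-dead=28 -> fixed-dead

Answer: fixed-dead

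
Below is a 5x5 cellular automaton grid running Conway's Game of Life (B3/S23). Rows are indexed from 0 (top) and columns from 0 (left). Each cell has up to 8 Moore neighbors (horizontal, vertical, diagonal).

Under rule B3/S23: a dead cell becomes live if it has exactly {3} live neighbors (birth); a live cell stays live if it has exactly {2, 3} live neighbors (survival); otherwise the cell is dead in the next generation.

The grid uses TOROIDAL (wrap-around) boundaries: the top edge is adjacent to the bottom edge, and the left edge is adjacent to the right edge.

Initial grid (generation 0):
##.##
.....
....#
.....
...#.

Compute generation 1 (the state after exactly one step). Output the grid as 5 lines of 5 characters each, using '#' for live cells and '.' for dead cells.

Simulating step by step:
Generation 0 (given above): 6 live cells
Generation 1: 8 live cells
(generation 1 grid is the final answer)

Answer: #.###
...#.
.....
.....
#.##.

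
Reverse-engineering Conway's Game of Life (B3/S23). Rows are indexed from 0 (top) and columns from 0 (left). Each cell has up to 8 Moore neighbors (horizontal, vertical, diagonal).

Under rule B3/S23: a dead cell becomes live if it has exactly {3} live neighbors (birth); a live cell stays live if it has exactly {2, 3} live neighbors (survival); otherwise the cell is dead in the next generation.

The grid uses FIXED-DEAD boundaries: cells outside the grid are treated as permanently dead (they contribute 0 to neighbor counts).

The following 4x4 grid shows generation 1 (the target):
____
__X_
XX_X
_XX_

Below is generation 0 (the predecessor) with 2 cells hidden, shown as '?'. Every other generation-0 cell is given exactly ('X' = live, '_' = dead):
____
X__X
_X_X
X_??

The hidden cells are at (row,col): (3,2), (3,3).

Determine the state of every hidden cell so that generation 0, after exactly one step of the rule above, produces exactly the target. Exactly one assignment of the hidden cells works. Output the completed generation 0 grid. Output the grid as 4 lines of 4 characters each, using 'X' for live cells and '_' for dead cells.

Answer: ____
X__X
_X_X
X_X_

Derivation:
Hidden generation-0 cells (in order): (3,2), (3,3).
A hidden cell only influences target cells in its own 3x3 neighborhood. Try each of the 2^2 = 4 assignments, step the completed generation 0 forward once under B3/S23, and compare with the target:
  (3,2)=_ (3,3)=_ -> step gives (2,2)='X' but target has '_' -> reject
  (3,2)=_ (3,3)=X -> step gives (3,1)='_' but target has 'X' -> reject
  (3,2)=X (3,3)=_ -> step reproduces the target at every cell -> ACCEPT
  (3,2)=X (3,3)=X -> step gives (3,3)='X' but target has '_' -> reject
Unique solution: (3,2)=live, (3,3)=dead.
Check: live-neighbor counts of every cell in the completed generation 0:
1111
1231
3342
1322
Applying B3/S23 to generation 0 with these counts gives:
____
__X_
XX_X
_XX_
which matches the target exactly.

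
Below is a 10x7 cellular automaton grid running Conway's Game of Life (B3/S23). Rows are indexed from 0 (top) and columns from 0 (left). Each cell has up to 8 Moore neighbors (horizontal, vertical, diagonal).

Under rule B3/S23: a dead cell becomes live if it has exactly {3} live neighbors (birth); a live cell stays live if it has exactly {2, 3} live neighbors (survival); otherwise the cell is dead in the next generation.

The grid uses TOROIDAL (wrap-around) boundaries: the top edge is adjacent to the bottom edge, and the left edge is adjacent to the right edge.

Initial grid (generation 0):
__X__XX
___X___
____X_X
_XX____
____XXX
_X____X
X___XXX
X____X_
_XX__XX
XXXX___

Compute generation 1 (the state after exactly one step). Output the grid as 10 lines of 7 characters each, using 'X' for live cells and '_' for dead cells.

Answer: X___X_X
___XX_X
__XX___
X__XX_X
_XX__XX
_______
_X__X__
_______
___XXX_
___XX__

Derivation:
Simulating step by step:
Generation 0 (given above): 27 live cells
Generation 1: 23 live cells
(generation 1 grid is the final answer)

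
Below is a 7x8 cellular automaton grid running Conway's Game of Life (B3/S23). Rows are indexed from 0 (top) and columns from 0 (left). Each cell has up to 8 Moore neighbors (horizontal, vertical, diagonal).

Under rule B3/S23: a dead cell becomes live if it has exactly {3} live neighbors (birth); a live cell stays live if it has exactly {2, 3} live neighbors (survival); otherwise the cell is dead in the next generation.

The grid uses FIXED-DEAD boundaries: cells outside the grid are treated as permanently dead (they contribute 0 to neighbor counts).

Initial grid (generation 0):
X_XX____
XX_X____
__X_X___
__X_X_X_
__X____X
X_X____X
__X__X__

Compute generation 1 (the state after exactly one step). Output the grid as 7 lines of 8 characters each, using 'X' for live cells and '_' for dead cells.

Answer: X_XX____
X___X___
__X_XX__
_XX__X__
__X___XX
__XX__X_
_X______

Derivation:
Simulating step by step:
Generation 0 (given above): 18 live cells
Generation 1: 18 live cells
(generation 1 grid is the final answer)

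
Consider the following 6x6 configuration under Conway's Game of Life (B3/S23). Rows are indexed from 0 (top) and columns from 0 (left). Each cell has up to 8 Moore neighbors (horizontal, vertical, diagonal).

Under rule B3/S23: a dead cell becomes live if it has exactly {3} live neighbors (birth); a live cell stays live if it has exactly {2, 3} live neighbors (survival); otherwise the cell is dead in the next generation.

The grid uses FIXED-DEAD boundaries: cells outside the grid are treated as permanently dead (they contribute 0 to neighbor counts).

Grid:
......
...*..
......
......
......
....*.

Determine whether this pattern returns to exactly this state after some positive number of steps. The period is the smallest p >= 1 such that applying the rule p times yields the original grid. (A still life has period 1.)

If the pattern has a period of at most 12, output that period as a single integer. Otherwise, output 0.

Simulating and comparing each generation to the original:
Gen 0 (original, given above): 2 live cells
Gen 1: 0 live cells, differs from original
Gen 2: 0 live cells, differs from original
Gen 3: 0 live cells, differs from original
Gen 4: 0 live cells, differs from original
Gen 5: 0 live cells, differs from original
Gen 6: 0 live cells, differs from original
Gen 7: 0 live cells, differs from original
Gen 8: 0 live cells, differs from original
Gen 9: 0 live cells, differs from original
Gen 10: 0 live cells, differs from original
Gen 11: 0 live cells, differs from original
Gen 12: 0 live cells, differs from original
No period found within 12 steps.

Answer: 0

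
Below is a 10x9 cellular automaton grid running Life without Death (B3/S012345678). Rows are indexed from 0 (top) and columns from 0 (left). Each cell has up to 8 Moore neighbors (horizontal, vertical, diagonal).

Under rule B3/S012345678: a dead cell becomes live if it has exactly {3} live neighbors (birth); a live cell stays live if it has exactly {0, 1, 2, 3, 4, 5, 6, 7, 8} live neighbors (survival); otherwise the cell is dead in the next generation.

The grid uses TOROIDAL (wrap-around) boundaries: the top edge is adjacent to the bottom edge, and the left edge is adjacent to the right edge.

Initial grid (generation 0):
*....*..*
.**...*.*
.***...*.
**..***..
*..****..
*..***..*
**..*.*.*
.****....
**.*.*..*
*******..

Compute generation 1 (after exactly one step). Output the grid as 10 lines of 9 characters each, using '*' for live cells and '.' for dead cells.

Answer: *....*..*
.***..*.*
.****..**
**..*****
*.******.
*.****..*
**..*.***
.****..*.
**.*.**.*
********.

Derivation:
Simulating step by step:
Generation 0 (given above): 47 live cells
Generation 1: 59 live cells
(generation 1 grid is the final answer)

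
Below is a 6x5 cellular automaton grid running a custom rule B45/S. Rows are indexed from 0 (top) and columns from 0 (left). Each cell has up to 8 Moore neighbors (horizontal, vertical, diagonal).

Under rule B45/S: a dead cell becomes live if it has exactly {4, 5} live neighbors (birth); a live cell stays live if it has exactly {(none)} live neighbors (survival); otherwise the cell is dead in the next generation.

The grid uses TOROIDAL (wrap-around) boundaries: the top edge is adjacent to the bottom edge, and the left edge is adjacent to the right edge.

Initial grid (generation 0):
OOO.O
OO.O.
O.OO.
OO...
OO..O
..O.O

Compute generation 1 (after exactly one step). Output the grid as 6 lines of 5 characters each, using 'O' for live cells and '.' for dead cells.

Answer: ...O.
.....
....O
..O.O
.....
...O.

Derivation:
Simulating step by step:
Generation 0 (given above): 17 live cells
Generation 1: 5 live cells
(generation 1 grid is the final answer)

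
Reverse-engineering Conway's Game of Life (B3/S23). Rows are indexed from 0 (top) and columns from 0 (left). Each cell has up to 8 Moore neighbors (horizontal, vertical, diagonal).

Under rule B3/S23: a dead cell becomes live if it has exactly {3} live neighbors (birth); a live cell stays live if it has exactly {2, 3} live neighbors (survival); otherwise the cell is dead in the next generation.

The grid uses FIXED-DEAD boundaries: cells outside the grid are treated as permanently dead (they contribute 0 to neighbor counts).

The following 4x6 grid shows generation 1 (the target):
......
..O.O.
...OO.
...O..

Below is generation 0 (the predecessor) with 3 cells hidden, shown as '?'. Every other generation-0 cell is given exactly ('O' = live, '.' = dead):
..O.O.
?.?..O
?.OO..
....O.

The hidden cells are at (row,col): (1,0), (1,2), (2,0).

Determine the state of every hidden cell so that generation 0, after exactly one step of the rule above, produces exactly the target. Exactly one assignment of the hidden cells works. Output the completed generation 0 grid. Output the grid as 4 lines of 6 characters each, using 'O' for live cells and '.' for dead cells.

Hidden generation-0 cells (in order): (1,0), (1,2), (2,0).
A hidden cell only influences target cells in its own 3x3 neighborhood. Try each of the 2^3 = 8 assignments, step the completed generation 0 forward once under B3/S23, and compare with the target:
  (1,0)=. (1,2)=. (2,0)=. -> step reproduces the target at every cell -> ACCEPT
  (1,0)=. (1,2)=. (2,0)=O -> step gives (1,1)='O' but target has '.' -> reject
  (1,0)=. (1,2)=O (2,0)=. -> step gives (0,3)='O' but target has '.' -> reject
  (1,0)=. (1,2)=O (2,0)=O -> step gives (0,3)='O' but target has '.' -> reject
  (1,0)=O (1,2)=. (2,0)=. -> step gives (1,1)='O' but target has '.' -> reject
  (1,0)=O (1,2)=. (2,0)=O -> step gives (2,1)='O' but target has '.' -> reject
  (1,0)=O (1,2)=O (2,0)=. -> step gives (0,1)='O' but target has '.' -> reject
  (1,0)=O (1,2)=O (2,0)=O -> step gives (0,1)='O' but target has '.' -> reject
Unique solution: (1,0)=dead, (1,2)=dead, (2,0)=dead.
Check: live-neighbor counts of every cell in the completed generation 0:
010212
023431
011232
012311
Applying B3/S23 to generation 0 with these counts gives:
......
..O.O.
...OO.
...O..
which matches the target exactly.

Answer: ..O.O.
.....O
..OO..
....O.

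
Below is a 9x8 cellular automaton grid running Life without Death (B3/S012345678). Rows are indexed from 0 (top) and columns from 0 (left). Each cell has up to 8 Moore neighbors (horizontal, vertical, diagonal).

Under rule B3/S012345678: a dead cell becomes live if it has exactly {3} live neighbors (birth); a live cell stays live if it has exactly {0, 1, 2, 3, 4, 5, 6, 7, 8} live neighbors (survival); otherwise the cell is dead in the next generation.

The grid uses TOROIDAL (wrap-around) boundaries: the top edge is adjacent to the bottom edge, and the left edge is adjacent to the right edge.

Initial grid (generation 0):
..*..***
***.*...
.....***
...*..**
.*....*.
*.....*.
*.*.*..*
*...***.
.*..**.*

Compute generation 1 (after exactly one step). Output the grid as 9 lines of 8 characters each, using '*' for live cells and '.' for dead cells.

Answer: ..*..***
*****...
.*******
*..*..**
**...**.
*....**.
*.***..*
*...***.
.*.***.*

Derivation:
Simulating step by step:
Generation 0 (given above): 30 live cells
Generation 1: 41 live cells
(generation 1 grid is the final answer)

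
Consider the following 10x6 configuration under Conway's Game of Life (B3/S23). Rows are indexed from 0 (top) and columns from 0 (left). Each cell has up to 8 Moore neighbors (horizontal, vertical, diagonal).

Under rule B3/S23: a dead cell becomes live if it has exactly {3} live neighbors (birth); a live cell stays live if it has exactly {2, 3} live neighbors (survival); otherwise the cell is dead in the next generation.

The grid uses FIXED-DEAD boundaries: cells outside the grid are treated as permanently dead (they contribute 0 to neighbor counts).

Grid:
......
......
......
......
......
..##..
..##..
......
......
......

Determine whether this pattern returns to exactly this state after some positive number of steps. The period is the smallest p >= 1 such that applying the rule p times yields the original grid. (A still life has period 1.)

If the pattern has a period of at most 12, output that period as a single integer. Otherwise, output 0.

Answer: 1

Derivation:
Simulating and comparing each generation to the original:
Gen 0 (original, given above): 4 live cells
Gen 1: 4 live cells, MATCHES original -> period = 1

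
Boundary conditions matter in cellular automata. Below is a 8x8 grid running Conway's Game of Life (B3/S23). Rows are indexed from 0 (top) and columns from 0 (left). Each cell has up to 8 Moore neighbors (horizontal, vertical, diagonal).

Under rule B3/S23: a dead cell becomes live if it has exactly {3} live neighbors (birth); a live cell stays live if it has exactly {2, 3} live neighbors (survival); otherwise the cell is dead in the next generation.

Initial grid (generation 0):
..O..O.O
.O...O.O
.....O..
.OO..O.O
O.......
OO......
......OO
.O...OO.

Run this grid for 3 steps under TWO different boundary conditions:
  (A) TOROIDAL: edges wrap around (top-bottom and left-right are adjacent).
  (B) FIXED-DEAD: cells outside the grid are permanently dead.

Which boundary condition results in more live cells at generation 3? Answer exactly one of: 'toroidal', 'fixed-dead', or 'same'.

Answer: toroidal

Derivation:
Under TOROIDAL boundary, generation 3:
OOO.....
OO..O.O.
.OOOO...
OO...O..
..OO...O
.OO....O
OO....O.
.OO....O
Population = 26

Under FIXED-DEAD boundary, generation 3:
....O...
.....O..
.O....O.
O....O..
..OO....
O.O...O.
.O...O.O
........
Population = 14

Comparison: toroidal=26, fixed-dead=14 -> toroidal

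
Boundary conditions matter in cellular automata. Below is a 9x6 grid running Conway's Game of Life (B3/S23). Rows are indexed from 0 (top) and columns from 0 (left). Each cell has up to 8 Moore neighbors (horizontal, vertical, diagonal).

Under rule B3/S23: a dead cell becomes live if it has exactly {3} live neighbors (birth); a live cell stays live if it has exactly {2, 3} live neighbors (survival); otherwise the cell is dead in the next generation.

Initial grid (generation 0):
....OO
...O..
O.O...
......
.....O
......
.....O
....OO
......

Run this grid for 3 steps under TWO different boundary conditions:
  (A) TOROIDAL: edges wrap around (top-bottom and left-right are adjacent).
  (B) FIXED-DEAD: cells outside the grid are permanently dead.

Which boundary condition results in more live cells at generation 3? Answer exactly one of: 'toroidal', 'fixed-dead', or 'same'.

Answer: toroidal

Derivation:
Under TOROIDAL boundary, generation 3:
O.....
......
...OOO
......
......
......
....OO
O..O..
O.....
Population = 9

Under FIXED-DEAD boundary, generation 3:
...OO.
...OO.
......
......
......
......
....OO
....OO
......
Population = 8

Comparison: toroidal=9, fixed-dead=8 -> toroidal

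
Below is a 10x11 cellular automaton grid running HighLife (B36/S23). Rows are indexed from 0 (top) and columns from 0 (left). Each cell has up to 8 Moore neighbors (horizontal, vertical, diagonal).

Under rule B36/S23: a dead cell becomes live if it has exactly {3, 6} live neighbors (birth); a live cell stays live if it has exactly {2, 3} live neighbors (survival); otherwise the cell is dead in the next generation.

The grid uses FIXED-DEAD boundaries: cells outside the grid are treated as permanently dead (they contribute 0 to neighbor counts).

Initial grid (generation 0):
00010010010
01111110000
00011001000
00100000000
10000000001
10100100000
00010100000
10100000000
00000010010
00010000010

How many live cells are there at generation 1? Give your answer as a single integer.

Answer: 12

Derivation:
Simulating step by step:
Generation 0 (given above): 26 live cells
Generation 1: 12 live cells
00010010000
00000011000
01000010000
00010000000
00000000000
01001000000
00111000000
00000000000
00000000000
00000000000
Population at generation 1: 12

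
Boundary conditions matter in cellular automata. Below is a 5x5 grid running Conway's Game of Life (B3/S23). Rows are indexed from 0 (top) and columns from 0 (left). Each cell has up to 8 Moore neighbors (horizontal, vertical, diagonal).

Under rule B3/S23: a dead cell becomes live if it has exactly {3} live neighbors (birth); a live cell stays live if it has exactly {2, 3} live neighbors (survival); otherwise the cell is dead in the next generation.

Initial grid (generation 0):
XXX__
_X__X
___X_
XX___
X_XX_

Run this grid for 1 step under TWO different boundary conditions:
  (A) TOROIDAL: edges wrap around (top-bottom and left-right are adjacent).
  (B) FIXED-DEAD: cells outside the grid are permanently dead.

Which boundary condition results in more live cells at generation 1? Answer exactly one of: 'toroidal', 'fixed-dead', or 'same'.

Under TOROIDAL boundary, generation 1:
_____
_X_XX
_XX_X
XX_X_
___X_
Population = 10

Under FIXED-DEAD boundary, generation 1:
XXX__
XX_X_
XXX__
XX_X_
X_X__
Population = 14

Comparison: toroidal=10, fixed-dead=14 -> fixed-dead

Answer: fixed-dead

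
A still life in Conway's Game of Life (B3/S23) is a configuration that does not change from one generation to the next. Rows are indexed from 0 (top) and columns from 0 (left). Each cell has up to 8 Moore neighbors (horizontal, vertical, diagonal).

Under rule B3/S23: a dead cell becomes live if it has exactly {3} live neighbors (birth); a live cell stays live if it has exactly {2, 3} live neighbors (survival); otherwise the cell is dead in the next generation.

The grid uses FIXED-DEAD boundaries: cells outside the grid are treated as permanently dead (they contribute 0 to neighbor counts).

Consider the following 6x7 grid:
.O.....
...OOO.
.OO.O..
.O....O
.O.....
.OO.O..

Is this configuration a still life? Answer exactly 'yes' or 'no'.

Answer: no

Derivation:
Compute generation 1 and compare to generation 0 (given above):
Generation 1:
....O..
.O.OOO.
.OO.O..
OO.....
OO.....
.OO....
Cell (0,1) differs: gen0=1 vs gen1=0 -> NOT a still life.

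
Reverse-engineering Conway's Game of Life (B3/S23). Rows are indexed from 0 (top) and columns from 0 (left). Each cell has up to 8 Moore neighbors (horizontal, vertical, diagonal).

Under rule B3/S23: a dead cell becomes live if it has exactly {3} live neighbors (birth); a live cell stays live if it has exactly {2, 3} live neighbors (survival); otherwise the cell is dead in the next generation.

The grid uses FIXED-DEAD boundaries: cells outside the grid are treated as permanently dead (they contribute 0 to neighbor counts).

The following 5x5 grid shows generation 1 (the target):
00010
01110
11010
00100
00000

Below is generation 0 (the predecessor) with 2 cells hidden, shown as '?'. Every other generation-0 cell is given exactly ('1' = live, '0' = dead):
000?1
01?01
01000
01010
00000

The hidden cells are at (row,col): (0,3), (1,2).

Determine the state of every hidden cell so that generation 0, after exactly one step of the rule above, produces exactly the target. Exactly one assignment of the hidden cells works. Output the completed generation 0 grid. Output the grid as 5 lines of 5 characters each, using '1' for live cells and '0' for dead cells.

Answer: 00001
01101
01000
01010
00000

Derivation:
Hidden generation-0 cells (in order): (0,3), (1,2).
A hidden cell only influences target cells in its own 3x3 neighborhood. Try each of the 2^2 = 4 assignments, step the completed generation 0 forward once under B3/S23, and compare with the target:
  (0,3)=0 (1,2)=0 -> step gives (0,3)='0' but target has '1' -> reject
  (0,3)=0 (1,2)=1 -> step reproduces the target at every cell -> ACCEPT
  (0,3)=1 (1,2)=0 -> step gives (0,4)='1' but target has '0' -> reject
  (0,3)=1 (1,2)=1 -> step gives (0,2)='1' but target has '0' -> reject
Unique solution: (0,3)=dead, (1,2)=live.
Check: live-neighbor counts of every cell in the completed generation 0:
12231
22231
33532
21301
11211
Applying B3/S23 to generation 0 with these counts gives:
00010
01110
11010
00100
00000
which matches the target exactly.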